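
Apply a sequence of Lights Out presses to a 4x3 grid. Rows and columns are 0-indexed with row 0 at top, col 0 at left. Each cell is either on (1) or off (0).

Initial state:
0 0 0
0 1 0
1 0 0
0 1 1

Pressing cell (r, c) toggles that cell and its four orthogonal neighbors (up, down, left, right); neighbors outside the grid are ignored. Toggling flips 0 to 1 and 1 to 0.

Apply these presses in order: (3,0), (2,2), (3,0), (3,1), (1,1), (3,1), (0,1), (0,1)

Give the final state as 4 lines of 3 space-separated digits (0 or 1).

After press 1 at (3,0):
0 0 0
0 1 0
0 0 0
1 0 1

After press 2 at (2,2):
0 0 0
0 1 1
0 1 1
1 0 0

After press 3 at (3,0):
0 0 0
0 1 1
1 1 1
0 1 0

After press 4 at (3,1):
0 0 0
0 1 1
1 0 1
1 0 1

After press 5 at (1,1):
0 1 0
1 0 0
1 1 1
1 0 1

After press 6 at (3,1):
0 1 0
1 0 0
1 0 1
0 1 0

After press 7 at (0,1):
1 0 1
1 1 0
1 0 1
0 1 0

After press 8 at (0,1):
0 1 0
1 0 0
1 0 1
0 1 0

Answer: 0 1 0
1 0 0
1 0 1
0 1 0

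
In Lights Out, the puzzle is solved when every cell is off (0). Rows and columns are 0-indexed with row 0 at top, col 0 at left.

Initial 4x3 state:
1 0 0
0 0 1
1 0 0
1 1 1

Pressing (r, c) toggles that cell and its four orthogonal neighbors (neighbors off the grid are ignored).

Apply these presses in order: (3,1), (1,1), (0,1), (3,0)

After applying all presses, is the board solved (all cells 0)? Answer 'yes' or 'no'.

Answer: no

Derivation:
After press 1 at (3,1):
1 0 0
0 0 1
1 1 0
0 0 0

After press 2 at (1,1):
1 1 0
1 1 0
1 0 0
0 0 0

After press 3 at (0,1):
0 0 1
1 0 0
1 0 0
0 0 0

After press 4 at (3,0):
0 0 1
1 0 0
0 0 0
1 1 0

Lights still on: 4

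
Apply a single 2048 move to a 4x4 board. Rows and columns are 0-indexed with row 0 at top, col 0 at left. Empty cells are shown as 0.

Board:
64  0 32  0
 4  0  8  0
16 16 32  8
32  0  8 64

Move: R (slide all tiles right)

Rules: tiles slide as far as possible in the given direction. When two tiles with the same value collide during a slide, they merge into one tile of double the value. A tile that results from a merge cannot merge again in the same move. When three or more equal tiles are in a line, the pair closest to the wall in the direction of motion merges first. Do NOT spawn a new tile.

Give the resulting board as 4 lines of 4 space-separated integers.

Answer:  0  0 64 32
 0  0  4  8
 0 32 32  8
 0 32  8 64

Derivation:
Slide right:
row 0: [64, 0, 32, 0] -> [0, 0, 64, 32]
row 1: [4, 0, 8, 0] -> [0, 0, 4, 8]
row 2: [16, 16, 32, 8] -> [0, 32, 32, 8]
row 3: [32, 0, 8, 64] -> [0, 32, 8, 64]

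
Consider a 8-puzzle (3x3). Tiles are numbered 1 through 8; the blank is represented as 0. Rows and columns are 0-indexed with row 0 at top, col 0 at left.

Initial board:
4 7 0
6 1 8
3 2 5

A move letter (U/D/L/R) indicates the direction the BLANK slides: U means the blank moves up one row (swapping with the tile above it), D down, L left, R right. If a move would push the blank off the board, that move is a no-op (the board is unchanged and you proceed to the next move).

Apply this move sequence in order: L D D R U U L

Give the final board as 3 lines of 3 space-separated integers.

After move 1 (L):
4 0 7
6 1 8
3 2 5

After move 2 (D):
4 1 7
6 0 8
3 2 5

After move 3 (D):
4 1 7
6 2 8
3 0 5

After move 4 (R):
4 1 7
6 2 8
3 5 0

After move 5 (U):
4 1 7
6 2 0
3 5 8

After move 6 (U):
4 1 0
6 2 7
3 5 8

After move 7 (L):
4 0 1
6 2 7
3 5 8

Answer: 4 0 1
6 2 7
3 5 8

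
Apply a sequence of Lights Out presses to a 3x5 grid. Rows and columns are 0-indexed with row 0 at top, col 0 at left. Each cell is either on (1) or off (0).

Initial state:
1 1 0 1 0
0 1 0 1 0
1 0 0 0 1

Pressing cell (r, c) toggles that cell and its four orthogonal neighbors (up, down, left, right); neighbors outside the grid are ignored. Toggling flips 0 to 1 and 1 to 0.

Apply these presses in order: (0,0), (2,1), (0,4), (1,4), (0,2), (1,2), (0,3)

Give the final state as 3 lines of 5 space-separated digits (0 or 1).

Answer: 0 1 1 0 1
1 1 0 0 0
0 1 0 0 0

Derivation:
After press 1 at (0,0):
0 0 0 1 0
1 1 0 1 0
1 0 0 0 1

After press 2 at (2,1):
0 0 0 1 0
1 0 0 1 0
0 1 1 0 1

After press 3 at (0,4):
0 0 0 0 1
1 0 0 1 1
0 1 1 0 1

After press 4 at (1,4):
0 0 0 0 0
1 0 0 0 0
0 1 1 0 0

After press 5 at (0,2):
0 1 1 1 0
1 0 1 0 0
0 1 1 0 0

After press 6 at (1,2):
0 1 0 1 0
1 1 0 1 0
0 1 0 0 0

After press 7 at (0,3):
0 1 1 0 1
1 1 0 0 0
0 1 0 0 0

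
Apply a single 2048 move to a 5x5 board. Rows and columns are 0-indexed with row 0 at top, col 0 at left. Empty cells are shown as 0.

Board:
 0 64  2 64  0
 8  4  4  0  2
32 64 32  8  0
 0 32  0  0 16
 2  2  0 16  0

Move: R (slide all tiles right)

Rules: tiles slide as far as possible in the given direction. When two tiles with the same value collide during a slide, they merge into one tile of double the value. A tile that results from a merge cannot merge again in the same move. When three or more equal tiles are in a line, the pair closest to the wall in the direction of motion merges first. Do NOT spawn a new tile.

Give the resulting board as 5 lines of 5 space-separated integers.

Slide right:
row 0: [0, 64, 2, 64, 0] -> [0, 0, 64, 2, 64]
row 1: [8, 4, 4, 0, 2] -> [0, 0, 8, 8, 2]
row 2: [32, 64, 32, 8, 0] -> [0, 32, 64, 32, 8]
row 3: [0, 32, 0, 0, 16] -> [0, 0, 0, 32, 16]
row 4: [2, 2, 0, 16, 0] -> [0, 0, 0, 4, 16]

Answer:  0  0 64  2 64
 0  0  8  8  2
 0 32 64 32  8
 0  0  0 32 16
 0  0  0  4 16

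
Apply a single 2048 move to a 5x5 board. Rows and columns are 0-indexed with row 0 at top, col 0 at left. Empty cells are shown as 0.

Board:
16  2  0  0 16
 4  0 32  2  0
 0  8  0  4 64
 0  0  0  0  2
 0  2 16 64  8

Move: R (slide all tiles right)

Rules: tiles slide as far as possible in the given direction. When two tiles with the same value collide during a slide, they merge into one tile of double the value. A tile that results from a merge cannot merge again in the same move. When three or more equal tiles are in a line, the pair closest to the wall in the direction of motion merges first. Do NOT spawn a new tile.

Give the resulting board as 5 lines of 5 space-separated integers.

Answer:  0  0 16  2 16
 0  0  4 32  2
 0  0  8  4 64
 0  0  0  0  2
 0  2 16 64  8

Derivation:
Slide right:
row 0: [16, 2, 0, 0, 16] -> [0, 0, 16, 2, 16]
row 1: [4, 0, 32, 2, 0] -> [0, 0, 4, 32, 2]
row 2: [0, 8, 0, 4, 64] -> [0, 0, 8, 4, 64]
row 3: [0, 0, 0, 0, 2] -> [0, 0, 0, 0, 2]
row 4: [0, 2, 16, 64, 8] -> [0, 2, 16, 64, 8]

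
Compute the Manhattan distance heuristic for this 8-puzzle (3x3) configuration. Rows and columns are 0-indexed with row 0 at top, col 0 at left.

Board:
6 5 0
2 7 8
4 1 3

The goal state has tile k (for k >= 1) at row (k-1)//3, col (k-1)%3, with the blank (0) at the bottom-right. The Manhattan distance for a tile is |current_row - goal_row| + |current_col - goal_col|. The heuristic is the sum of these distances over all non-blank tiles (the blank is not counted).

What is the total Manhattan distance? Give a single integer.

Tile 6: at (0,0), goal (1,2), distance |0-1|+|0-2| = 3
Tile 5: at (0,1), goal (1,1), distance |0-1|+|1-1| = 1
Tile 2: at (1,0), goal (0,1), distance |1-0|+|0-1| = 2
Tile 7: at (1,1), goal (2,0), distance |1-2|+|1-0| = 2
Tile 8: at (1,2), goal (2,1), distance |1-2|+|2-1| = 2
Tile 4: at (2,0), goal (1,0), distance |2-1|+|0-0| = 1
Tile 1: at (2,1), goal (0,0), distance |2-0|+|1-0| = 3
Tile 3: at (2,2), goal (0,2), distance |2-0|+|2-2| = 2
Sum: 3 + 1 + 2 + 2 + 2 + 1 + 3 + 2 = 16

Answer: 16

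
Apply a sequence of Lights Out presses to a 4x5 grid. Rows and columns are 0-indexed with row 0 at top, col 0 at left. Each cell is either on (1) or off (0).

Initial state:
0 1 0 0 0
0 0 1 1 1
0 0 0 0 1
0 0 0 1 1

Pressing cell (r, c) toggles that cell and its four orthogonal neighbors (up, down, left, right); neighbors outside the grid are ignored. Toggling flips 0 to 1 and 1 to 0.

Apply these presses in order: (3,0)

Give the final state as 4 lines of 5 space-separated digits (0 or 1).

After press 1 at (3,0):
0 1 0 0 0
0 0 1 1 1
1 0 0 0 1
1 1 0 1 1

Answer: 0 1 0 0 0
0 0 1 1 1
1 0 0 0 1
1 1 0 1 1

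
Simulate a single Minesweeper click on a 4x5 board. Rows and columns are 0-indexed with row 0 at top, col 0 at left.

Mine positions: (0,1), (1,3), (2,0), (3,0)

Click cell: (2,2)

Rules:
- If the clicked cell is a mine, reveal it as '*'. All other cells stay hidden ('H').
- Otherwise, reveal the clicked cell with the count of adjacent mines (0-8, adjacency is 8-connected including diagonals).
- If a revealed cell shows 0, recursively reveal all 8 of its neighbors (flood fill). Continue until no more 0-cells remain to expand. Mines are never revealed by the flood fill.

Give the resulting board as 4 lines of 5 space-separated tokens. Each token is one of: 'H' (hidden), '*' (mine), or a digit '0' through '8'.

H H H H H
H H H H H
H H 1 H H
H H H H H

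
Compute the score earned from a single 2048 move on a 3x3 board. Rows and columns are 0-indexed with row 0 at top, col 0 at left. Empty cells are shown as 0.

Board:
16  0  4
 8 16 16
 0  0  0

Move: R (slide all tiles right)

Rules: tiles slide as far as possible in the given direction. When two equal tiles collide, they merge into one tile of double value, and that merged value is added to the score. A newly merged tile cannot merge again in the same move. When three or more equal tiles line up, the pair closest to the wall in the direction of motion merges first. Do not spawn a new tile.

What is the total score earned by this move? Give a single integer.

Slide right:
row 0: [16, 0, 4] -> [0, 16, 4]  score +0 (running 0)
row 1: [8, 16, 16] -> [0, 8, 32]  score +32 (running 32)
row 2: [0, 0, 0] -> [0, 0, 0]  score +0 (running 32)
Board after move:
 0 16  4
 0  8 32
 0  0  0

Answer: 32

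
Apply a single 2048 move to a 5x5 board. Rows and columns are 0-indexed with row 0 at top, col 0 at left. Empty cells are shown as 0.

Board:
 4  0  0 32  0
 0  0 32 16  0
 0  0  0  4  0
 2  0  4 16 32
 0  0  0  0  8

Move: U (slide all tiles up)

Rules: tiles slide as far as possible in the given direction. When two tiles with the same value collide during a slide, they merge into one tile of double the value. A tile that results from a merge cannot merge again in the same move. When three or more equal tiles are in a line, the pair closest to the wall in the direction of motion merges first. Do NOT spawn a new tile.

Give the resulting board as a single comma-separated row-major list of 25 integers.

Slide up:
col 0: [4, 0, 0, 2, 0] -> [4, 2, 0, 0, 0]
col 1: [0, 0, 0, 0, 0] -> [0, 0, 0, 0, 0]
col 2: [0, 32, 0, 4, 0] -> [32, 4, 0, 0, 0]
col 3: [32, 16, 4, 16, 0] -> [32, 16, 4, 16, 0]
col 4: [0, 0, 0, 32, 8] -> [32, 8, 0, 0, 0]

Answer: 4, 0, 32, 32, 32, 2, 0, 4, 16, 8, 0, 0, 0, 4, 0, 0, 0, 0, 16, 0, 0, 0, 0, 0, 0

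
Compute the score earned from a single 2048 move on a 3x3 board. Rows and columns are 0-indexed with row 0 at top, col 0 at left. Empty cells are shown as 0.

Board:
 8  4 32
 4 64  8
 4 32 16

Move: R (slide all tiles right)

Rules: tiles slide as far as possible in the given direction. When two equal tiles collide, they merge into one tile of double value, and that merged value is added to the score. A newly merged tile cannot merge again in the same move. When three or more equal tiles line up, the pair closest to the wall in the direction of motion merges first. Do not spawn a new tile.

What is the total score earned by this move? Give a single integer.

Answer: 0

Derivation:
Slide right:
row 0: [8, 4, 32] -> [8, 4, 32]  score +0 (running 0)
row 1: [4, 64, 8] -> [4, 64, 8]  score +0 (running 0)
row 2: [4, 32, 16] -> [4, 32, 16]  score +0 (running 0)
Board after move:
 8  4 32
 4 64  8
 4 32 16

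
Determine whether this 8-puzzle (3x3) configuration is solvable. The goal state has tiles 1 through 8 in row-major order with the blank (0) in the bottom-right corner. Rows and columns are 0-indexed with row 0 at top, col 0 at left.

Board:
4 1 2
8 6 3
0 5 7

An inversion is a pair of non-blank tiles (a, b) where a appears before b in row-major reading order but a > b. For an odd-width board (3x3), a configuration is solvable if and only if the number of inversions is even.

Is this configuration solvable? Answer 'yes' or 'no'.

Answer: no

Derivation:
Inversions (pairs i<j in row-major order where tile[i] > tile[j] > 0): 9
9 is odd, so the puzzle is not solvable.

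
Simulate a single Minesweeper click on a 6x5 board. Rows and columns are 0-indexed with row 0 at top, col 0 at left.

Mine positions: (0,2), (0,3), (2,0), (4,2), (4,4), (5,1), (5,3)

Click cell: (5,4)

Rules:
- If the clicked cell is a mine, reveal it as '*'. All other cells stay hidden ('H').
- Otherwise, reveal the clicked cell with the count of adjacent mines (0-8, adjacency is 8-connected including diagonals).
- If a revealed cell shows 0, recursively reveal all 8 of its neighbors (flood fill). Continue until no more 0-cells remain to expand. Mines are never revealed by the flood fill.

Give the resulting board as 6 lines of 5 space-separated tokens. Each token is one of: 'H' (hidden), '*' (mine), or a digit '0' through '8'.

H H H H H
H H H H H
H H H H H
H H H H H
H H H H H
H H H H 2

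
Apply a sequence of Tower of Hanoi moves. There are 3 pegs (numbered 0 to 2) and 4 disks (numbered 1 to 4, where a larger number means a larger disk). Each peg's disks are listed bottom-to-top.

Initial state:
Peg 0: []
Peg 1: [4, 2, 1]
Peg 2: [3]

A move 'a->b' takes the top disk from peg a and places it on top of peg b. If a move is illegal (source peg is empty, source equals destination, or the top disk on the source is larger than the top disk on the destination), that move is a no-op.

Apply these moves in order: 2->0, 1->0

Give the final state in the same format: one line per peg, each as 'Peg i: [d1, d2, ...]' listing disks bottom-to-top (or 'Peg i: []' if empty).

Answer: Peg 0: [3, 1]
Peg 1: [4, 2]
Peg 2: []

Derivation:
After move 1 (2->0):
Peg 0: [3]
Peg 1: [4, 2, 1]
Peg 2: []

After move 2 (1->0):
Peg 0: [3, 1]
Peg 1: [4, 2]
Peg 2: []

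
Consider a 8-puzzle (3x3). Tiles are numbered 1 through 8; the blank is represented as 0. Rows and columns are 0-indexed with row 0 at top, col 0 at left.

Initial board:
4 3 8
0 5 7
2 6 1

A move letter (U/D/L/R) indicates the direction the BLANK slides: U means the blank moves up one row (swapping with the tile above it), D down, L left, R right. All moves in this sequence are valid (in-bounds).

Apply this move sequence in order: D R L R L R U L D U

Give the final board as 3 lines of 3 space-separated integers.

After move 1 (D):
4 3 8
2 5 7
0 6 1

After move 2 (R):
4 3 8
2 5 7
6 0 1

After move 3 (L):
4 3 8
2 5 7
0 6 1

After move 4 (R):
4 3 8
2 5 7
6 0 1

After move 5 (L):
4 3 8
2 5 7
0 6 1

After move 6 (R):
4 3 8
2 5 7
6 0 1

After move 7 (U):
4 3 8
2 0 7
6 5 1

After move 8 (L):
4 3 8
0 2 7
6 5 1

After move 9 (D):
4 3 8
6 2 7
0 5 1

After move 10 (U):
4 3 8
0 2 7
6 5 1

Answer: 4 3 8
0 2 7
6 5 1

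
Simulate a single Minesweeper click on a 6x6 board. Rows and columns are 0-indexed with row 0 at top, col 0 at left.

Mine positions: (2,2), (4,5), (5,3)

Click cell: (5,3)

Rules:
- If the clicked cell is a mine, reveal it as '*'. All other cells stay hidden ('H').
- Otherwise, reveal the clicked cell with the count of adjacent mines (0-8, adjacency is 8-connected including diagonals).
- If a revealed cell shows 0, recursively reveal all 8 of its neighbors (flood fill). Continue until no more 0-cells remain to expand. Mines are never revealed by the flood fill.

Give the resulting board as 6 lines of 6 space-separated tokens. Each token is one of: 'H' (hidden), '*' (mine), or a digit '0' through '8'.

H H H H H H
H H H H H H
H H H H H H
H H H H H H
H H H H H H
H H H * H H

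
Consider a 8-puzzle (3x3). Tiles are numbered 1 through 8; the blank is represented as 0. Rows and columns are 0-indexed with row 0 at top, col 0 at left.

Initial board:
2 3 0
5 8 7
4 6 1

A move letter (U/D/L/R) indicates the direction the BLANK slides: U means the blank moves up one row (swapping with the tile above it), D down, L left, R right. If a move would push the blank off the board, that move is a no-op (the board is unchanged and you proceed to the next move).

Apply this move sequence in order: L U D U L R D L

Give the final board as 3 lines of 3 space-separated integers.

Answer: 2 8 3
0 5 7
4 6 1

Derivation:
After move 1 (L):
2 0 3
5 8 7
4 6 1

After move 2 (U):
2 0 3
5 8 7
4 6 1

After move 3 (D):
2 8 3
5 0 7
4 6 1

After move 4 (U):
2 0 3
5 8 7
4 6 1

After move 5 (L):
0 2 3
5 8 7
4 6 1

After move 6 (R):
2 0 3
5 8 7
4 6 1

After move 7 (D):
2 8 3
5 0 7
4 6 1

After move 8 (L):
2 8 3
0 5 7
4 6 1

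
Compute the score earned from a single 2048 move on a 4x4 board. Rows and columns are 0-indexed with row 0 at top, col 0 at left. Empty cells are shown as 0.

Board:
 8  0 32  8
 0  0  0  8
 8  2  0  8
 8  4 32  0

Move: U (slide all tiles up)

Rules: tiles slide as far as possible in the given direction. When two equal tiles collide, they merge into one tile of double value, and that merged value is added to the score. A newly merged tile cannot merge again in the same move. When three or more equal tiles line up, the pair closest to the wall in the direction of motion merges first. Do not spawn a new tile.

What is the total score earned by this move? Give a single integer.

Slide up:
col 0: [8, 0, 8, 8] -> [16, 8, 0, 0]  score +16 (running 16)
col 1: [0, 0, 2, 4] -> [2, 4, 0, 0]  score +0 (running 16)
col 2: [32, 0, 0, 32] -> [64, 0, 0, 0]  score +64 (running 80)
col 3: [8, 8, 8, 0] -> [16, 8, 0, 0]  score +16 (running 96)
Board after move:
16  2 64 16
 8  4  0  8
 0  0  0  0
 0  0  0  0

Answer: 96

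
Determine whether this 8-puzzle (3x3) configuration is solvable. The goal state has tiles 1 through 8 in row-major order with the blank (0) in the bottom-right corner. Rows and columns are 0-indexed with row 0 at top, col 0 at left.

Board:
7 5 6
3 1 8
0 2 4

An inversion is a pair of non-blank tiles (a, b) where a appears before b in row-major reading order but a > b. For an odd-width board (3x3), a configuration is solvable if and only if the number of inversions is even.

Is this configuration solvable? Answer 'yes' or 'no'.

Inversions (pairs i<j in row-major order where tile[i] > tile[j] > 0): 18
18 is even, so the puzzle is solvable.

Answer: yes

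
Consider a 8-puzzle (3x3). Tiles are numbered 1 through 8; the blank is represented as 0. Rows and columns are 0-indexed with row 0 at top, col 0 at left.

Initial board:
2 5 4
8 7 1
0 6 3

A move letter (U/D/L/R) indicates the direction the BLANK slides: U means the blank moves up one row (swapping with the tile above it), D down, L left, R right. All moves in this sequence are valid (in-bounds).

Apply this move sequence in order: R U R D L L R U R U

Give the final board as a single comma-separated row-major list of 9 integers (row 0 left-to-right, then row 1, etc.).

Answer: 2, 5, 0, 8, 3, 4, 6, 1, 7

Derivation:
After move 1 (R):
2 5 4
8 7 1
6 0 3

After move 2 (U):
2 5 4
8 0 1
6 7 3

After move 3 (R):
2 5 4
8 1 0
6 7 3

After move 4 (D):
2 5 4
8 1 3
6 7 0

After move 5 (L):
2 5 4
8 1 3
6 0 7

After move 6 (L):
2 5 4
8 1 3
0 6 7

After move 7 (R):
2 5 4
8 1 3
6 0 7

After move 8 (U):
2 5 4
8 0 3
6 1 7

After move 9 (R):
2 5 4
8 3 0
6 1 7

After move 10 (U):
2 5 0
8 3 4
6 1 7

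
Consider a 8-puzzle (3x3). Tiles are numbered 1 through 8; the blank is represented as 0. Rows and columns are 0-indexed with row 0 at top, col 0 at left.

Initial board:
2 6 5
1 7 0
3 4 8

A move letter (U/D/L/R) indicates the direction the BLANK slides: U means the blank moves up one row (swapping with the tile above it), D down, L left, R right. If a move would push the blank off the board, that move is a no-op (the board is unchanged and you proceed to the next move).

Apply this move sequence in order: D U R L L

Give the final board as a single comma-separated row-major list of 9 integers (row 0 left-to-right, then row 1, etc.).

Answer: 2, 6, 5, 0, 1, 7, 3, 4, 8

Derivation:
After move 1 (D):
2 6 5
1 7 8
3 4 0

After move 2 (U):
2 6 5
1 7 0
3 4 8

After move 3 (R):
2 6 5
1 7 0
3 4 8

After move 4 (L):
2 6 5
1 0 7
3 4 8

After move 5 (L):
2 6 5
0 1 7
3 4 8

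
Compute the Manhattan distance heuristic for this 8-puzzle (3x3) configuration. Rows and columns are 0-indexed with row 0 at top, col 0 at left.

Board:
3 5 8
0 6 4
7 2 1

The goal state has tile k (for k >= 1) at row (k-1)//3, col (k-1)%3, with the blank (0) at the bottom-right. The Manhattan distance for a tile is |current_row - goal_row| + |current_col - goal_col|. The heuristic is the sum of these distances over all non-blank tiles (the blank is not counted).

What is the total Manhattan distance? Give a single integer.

Answer: 15

Derivation:
Tile 3: at (0,0), goal (0,2), distance |0-0|+|0-2| = 2
Tile 5: at (0,1), goal (1,1), distance |0-1|+|1-1| = 1
Tile 8: at (0,2), goal (2,1), distance |0-2|+|2-1| = 3
Tile 6: at (1,1), goal (1,2), distance |1-1|+|1-2| = 1
Tile 4: at (1,2), goal (1,0), distance |1-1|+|2-0| = 2
Tile 7: at (2,0), goal (2,0), distance |2-2|+|0-0| = 0
Tile 2: at (2,1), goal (0,1), distance |2-0|+|1-1| = 2
Tile 1: at (2,2), goal (0,0), distance |2-0|+|2-0| = 4
Sum: 2 + 1 + 3 + 1 + 2 + 0 + 2 + 4 = 15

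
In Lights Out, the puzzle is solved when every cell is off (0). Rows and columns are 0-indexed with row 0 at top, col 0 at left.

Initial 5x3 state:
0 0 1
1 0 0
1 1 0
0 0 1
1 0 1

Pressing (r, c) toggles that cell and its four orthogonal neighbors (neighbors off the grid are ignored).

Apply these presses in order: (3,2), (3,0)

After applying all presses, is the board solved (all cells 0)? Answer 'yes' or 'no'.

Answer: no

Derivation:
After press 1 at (3,2):
0 0 1
1 0 0
1 1 1
0 1 0
1 0 0

After press 2 at (3,0):
0 0 1
1 0 0
0 1 1
1 0 0
0 0 0

Lights still on: 5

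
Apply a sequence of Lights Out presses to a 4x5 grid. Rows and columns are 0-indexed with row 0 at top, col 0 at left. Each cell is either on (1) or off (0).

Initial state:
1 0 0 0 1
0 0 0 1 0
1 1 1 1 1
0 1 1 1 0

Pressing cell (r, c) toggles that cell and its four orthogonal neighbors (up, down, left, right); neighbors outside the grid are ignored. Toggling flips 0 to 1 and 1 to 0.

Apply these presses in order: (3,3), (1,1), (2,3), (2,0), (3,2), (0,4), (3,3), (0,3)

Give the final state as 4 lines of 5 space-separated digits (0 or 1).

After press 1 at (3,3):
1 0 0 0 1
0 0 0 1 0
1 1 1 0 1
0 1 0 0 1

After press 2 at (1,1):
1 1 0 0 1
1 1 1 1 0
1 0 1 0 1
0 1 0 0 1

After press 3 at (2,3):
1 1 0 0 1
1 1 1 0 0
1 0 0 1 0
0 1 0 1 1

After press 4 at (2,0):
1 1 0 0 1
0 1 1 0 0
0 1 0 1 0
1 1 0 1 1

After press 5 at (3,2):
1 1 0 0 1
0 1 1 0 0
0 1 1 1 0
1 0 1 0 1

After press 6 at (0,4):
1 1 0 1 0
0 1 1 0 1
0 1 1 1 0
1 0 1 0 1

After press 7 at (3,3):
1 1 0 1 0
0 1 1 0 1
0 1 1 0 0
1 0 0 1 0

After press 8 at (0,3):
1 1 1 0 1
0 1 1 1 1
0 1 1 0 0
1 0 0 1 0

Answer: 1 1 1 0 1
0 1 1 1 1
0 1 1 0 0
1 0 0 1 0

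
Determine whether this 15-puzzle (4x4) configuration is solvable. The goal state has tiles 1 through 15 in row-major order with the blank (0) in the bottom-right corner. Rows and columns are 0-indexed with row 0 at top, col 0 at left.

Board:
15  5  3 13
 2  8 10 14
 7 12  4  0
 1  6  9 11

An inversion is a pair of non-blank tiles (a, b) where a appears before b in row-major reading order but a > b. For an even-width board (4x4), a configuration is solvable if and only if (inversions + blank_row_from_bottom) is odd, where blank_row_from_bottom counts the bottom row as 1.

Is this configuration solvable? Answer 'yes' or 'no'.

Answer: no

Derivation:
Inversions: 56
Blank is in row 2 (0-indexed from top), which is row 2 counting from the bottom (bottom = 1).
56 + 2 = 58, which is even, so the puzzle is not solvable.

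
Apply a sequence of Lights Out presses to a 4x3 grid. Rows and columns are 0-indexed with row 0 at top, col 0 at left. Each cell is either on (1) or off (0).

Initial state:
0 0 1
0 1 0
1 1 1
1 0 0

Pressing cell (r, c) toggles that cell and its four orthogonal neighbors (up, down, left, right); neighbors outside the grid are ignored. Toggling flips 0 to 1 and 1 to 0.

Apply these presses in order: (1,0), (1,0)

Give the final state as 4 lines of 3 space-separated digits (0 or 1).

After press 1 at (1,0):
1 0 1
1 0 0
0 1 1
1 0 0

After press 2 at (1,0):
0 0 1
0 1 0
1 1 1
1 0 0

Answer: 0 0 1
0 1 0
1 1 1
1 0 0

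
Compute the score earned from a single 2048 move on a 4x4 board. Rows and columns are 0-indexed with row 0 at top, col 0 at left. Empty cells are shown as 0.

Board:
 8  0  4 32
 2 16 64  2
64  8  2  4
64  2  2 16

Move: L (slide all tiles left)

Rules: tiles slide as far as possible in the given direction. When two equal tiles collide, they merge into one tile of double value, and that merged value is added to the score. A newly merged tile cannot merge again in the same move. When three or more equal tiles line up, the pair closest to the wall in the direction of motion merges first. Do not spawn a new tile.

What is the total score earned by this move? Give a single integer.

Slide left:
row 0: [8, 0, 4, 32] -> [8, 4, 32, 0]  score +0 (running 0)
row 1: [2, 16, 64, 2] -> [2, 16, 64, 2]  score +0 (running 0)
row 2: [64, 8, 2, 4] -> [64, 8, 2, 4]  score +0 (running 0)
row 3: [64, 2, 2, 16] -> [64, 4, 16, 0]  score +4 (running 4)
Board after move:
 8  4 32  0
 2 16 64  2
64  8  2  4
64  4 16  0

Answer: 4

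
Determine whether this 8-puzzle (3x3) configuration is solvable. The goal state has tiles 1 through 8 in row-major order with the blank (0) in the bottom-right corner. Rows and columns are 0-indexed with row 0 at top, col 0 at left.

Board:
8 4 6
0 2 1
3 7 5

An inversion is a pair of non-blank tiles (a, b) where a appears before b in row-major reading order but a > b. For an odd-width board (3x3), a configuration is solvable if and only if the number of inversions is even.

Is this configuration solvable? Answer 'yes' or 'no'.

Inversions (pairs i<j in row-major order where tile[i] > tile[j] > 0): 16
16 is even, so the puzzle is solvable.

Answer: yes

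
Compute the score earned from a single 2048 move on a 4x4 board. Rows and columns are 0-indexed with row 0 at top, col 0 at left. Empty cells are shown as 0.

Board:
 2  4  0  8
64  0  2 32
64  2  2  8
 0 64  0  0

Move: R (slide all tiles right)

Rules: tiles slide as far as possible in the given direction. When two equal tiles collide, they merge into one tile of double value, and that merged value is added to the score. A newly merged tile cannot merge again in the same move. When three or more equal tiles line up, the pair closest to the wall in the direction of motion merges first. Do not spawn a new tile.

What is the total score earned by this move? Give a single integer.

Answer: 4

Derivation:
Slide right:
row 0: [2, 4, 0, 8] -> [0, 2, 4, 8]  score +0 (running 0)
row 1: [64, 0, 2, 32] -> [0, 64, 2, 32]  score +0 (running 0)
row 2: [64, 2, 2, 8] -> [0, 64, 4, 8]  score +4 (running 4)
row 3: [0, 64, 0, 0] -> [0, 0, 0, 64]  score +0 (running 4)
Board after move:
 0  2  4  8
 0 64  2 32
 0 64  4  8
 0  0  0 64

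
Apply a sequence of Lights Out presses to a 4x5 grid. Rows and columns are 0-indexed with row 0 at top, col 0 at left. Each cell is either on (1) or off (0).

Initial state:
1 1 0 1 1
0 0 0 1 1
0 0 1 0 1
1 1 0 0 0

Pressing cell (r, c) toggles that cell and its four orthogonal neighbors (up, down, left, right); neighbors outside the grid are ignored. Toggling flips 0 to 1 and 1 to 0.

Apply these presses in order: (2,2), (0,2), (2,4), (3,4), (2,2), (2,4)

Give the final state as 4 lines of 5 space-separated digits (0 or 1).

After press 1 at (2,2):
1 1 0 1 1
0 0 1 1 1
0 1 0 1 1
1 1 1 0 0

After press 2 at (0,2):
1 0 1 0 1
0 0 0 1 1
0 1 0 1 1
1 1 1 0 0

After press 3 at (2,4):
1 0 1 0 1
0 0 0 1 0
0 1 0 0 0
1 1 1 0 1

After press 4 at (3,4):
1 0 1 0 1
0 0 0 1 0
0 1 0 0 1
1 1 1 1 0

After press 5 at (2,2):
1 0 1 0 1
0 0 1 1 0
0 0 1 1 1
1 1 0 1 0

After press 6 at (2,4):
1 0 1 0 1
0 0 1 1 1
0 0 1 0 0
1 1 0 1 1

Answer: 1 0 1 0 1
0 0 1 1 1
0 0 1 0 0
1 1 0 1 1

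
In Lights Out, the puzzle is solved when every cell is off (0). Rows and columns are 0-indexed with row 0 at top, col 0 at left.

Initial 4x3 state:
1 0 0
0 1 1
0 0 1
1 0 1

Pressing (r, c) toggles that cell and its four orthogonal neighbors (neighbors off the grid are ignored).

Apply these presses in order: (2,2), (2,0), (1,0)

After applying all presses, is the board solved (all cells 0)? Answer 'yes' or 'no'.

After press 1 at (2,2):
1 0 0
0 1 0
0 1 0
1 0 0

After press 2 at (2,0):
1 0 0
1 1 0
1 0 0
0 0 0

After press 3 at (1,0):
0 0 0
0 0 0
0 0 0
0 0 0

Lights still on: 0

Answer: yes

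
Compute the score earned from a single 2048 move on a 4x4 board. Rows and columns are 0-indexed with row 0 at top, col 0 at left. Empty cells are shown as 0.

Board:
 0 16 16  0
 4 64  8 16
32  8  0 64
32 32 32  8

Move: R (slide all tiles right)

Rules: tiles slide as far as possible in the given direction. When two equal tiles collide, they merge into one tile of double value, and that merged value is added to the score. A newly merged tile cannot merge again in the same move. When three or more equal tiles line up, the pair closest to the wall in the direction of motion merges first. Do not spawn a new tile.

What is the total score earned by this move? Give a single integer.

Answer: 96

Derivation:
Slide right:
row 0: [0, 16, 16, 0] -> [0, 0, 0, 32]  score +32 (running 32)
row 1: [4, 64, 8, 16] -> [4, 64, 8, 16]  score +0 (running 32)
row 2: [32, 8, 0, 64] -> [0, 32, 8, 64]  score +0 (running 32)
row 3: [32, 32, 32, 8] -> [0, 32, 64, 8]  score +64 (running 96)
Board after move:
 0  0  0 32
 4 64  8 16
 0 32  8 64
 0 32 64  8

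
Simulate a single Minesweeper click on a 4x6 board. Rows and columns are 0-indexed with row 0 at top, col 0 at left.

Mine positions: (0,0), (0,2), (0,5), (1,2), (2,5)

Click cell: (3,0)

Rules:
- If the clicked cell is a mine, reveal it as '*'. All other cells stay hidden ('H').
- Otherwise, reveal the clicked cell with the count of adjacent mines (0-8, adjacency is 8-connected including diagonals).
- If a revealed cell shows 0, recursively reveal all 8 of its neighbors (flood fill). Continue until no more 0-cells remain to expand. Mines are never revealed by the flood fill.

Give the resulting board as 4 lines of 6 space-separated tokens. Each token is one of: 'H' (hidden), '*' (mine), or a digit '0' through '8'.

H H H H H H
1 3 H H H H
0 1 1 1 1 H
0 0 0 0 1 H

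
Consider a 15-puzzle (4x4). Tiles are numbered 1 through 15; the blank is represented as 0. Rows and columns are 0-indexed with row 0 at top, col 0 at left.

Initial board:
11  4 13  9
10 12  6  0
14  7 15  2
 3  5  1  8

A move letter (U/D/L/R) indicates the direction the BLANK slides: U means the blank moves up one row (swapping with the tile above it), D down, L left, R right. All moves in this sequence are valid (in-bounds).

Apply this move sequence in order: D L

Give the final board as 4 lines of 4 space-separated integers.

After move 1 (D):
11  4 13  9
10 12  6  2
14  7 15  0
 3  5  1  8

After move 2 (L):
11  4 13  9
10 12  6  2
14  7  0 15
 3  5  1  8

Answer: 11  4 13  9
10 12  6  2
14  7  0 15
 3  5  1  8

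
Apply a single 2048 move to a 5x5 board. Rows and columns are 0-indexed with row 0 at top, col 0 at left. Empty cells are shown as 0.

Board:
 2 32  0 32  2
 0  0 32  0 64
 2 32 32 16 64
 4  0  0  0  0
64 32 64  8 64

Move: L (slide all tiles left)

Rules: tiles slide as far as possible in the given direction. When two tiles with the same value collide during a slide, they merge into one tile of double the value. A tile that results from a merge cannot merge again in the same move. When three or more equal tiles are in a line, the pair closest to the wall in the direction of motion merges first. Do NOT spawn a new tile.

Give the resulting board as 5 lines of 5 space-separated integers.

Slide left:
row 0: [2, 32, 0, 32, 2] -> [2, 64, 2, 0, 0]
row 1: [0, 0, 32, 0, 64] -> [32, 64, 0, 0, 0]
row 2: [2, 32, 32, 16, 64] -> [2, 64, 16, 64, 0]
row 3: [4, 0, 0, 0, 0] -> [4, 0, 0, 0, 0]
row 4: [64, 32, 64, 8, 64] -> [64, 32, 64, 8, 64]

Answer:  2 64  2  0  0
32 64  0  0  0
 2 64 16 64  0
 4  0  0  0  0
64 32 64  8 64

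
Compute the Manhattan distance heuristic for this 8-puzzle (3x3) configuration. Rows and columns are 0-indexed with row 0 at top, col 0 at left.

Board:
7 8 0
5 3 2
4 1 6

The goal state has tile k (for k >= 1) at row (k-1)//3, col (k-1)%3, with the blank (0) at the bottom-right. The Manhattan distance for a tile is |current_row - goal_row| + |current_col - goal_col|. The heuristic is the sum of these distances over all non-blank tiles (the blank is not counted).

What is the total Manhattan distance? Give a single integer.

Tile 7: (0,0)->(2,0) = 2
Tile 8: (0,1)->(2,1) = 2
Tile 5: (1,0)->(1,1) = 1
Tile 3: (1,1)->(0,2) = 2
Tile 2: (1,2)->(0,1) = 2
Tile 4: (2,0)->(1,0) = 1
Tile 1: (2,1)->(0,0) = 3
Tile 6: (2,2)->(1,2) = 1
Sum: 2 + 2 + 1 + 2 + 2 + 1 + 3 + 1 = 14

Answer: 14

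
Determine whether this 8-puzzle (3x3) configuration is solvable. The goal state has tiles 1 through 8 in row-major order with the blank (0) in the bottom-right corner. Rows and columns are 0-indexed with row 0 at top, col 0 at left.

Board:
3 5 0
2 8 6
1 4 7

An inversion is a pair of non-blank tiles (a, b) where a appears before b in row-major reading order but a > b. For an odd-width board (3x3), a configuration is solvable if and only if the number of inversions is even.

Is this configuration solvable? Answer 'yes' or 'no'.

Inversions (pairs i<j in row-major order where tile[i] > tile[j] > 0): 12
12 is even, so the puzzle is solvable.

Answer: yes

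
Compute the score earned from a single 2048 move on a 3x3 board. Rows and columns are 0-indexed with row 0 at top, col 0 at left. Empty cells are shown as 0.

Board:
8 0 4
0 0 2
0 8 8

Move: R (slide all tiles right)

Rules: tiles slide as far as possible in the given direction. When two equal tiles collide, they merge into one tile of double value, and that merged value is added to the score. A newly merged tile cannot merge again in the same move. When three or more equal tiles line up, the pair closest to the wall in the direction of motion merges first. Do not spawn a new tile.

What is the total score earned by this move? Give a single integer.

Slide right:
row 0: [8, 0, 4] -> [0, 8, 4]  score +0 (running 0)
row 1: [0, 0, 2] -> [0, 0, 2]  score +0 (running 0)
row 2: [0, 8, 8] -> [0, 0, 16]  score +16 (running 16)
Board after move:
 0  8  4
 0  0  2
 0  0 16

Answer: 16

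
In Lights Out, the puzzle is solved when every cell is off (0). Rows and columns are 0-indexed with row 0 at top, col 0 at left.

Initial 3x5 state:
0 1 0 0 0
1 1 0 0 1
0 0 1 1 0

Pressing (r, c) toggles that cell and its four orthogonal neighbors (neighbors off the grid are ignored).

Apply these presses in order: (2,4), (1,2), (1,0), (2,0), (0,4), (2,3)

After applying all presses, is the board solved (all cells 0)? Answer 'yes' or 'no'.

Answer: no

Derivation:
After press 1 at (2,4):
0 1 0 0 0
1 1 0 0 0
0 0 1 0 1

After press 2 at (1,2):
0 1 1 0 0
1 0 1 1 0
0 0 0 0 1

After press 3 at (1,0):
1 1 1 0 0
0 1 1 1 0
1 0 0 0 1

After press 4 at (2,0):
1 1 1 0 0
1 1 1 1 0
0 1 0 0 1

After press 5 at (0,4):
1 1 1 1 1
1 1 1 1 1
0 1 0 0 1

After press 6 at (2,3):
1 1 1 1 1
1 1 1 0 1
0 1 1 1 0

Lights still on: 12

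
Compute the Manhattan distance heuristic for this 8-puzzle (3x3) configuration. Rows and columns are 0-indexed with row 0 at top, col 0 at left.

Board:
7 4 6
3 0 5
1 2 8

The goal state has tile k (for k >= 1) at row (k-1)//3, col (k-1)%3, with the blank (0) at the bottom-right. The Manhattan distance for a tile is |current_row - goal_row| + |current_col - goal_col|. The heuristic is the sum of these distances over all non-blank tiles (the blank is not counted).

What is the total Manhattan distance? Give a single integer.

Tile 7: (0,0)->(2,0) = 2
Tile 4: (0,1)->(1,0) = 2
Tile 6: (0,2)->(1,2) = 1
Tile 3: (1,0)->(0,2) = 3
Tile 5: (1,2)->(1,1) = 1
Tile 1: (2,0)->(0,0) = 2
Tile 2: (2,1)->(0,1) = 2
Tile 8: (2,2)->(2,1) = 1
Sum: 2 + 2 + 1 + 3 + 1 + 2 + 2 + 1 = 14

Answer: 14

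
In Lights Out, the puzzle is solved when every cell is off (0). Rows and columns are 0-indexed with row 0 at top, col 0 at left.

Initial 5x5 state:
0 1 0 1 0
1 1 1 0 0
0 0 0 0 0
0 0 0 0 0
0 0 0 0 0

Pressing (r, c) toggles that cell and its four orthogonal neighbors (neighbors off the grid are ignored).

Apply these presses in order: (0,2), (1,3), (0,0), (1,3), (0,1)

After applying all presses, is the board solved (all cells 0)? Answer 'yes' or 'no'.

Answer: yes

Derivation:
After press 1 at (0,2):
0 0 1 0 0
1 1 0 0 0
0 0 0 0 0
0 0 0 0 0
0 0 0 0 0

After press 2 at (1,3):
0 0 1 1 0
1 1 1 1 1
0 0 0 1 0
0 0 0 0 0
0 0 0 0 0

After press 3 at (0,0):
1 1 1 1 0
0 1 1 1 1
0 0 0 1 0
0 0 0 0 0
0 0 0 0 0

After press 4 at (1,3):
1 1 1 0 0
0 1 0 0 0
0 0 0 0 0
0 0 0 0 0
0 0 0 0 0

After press 5 at (0,1):
0 0 0 0 0
0 0 0 0 0
0 0 0 0 0
0 0 0 0 0
0 0 0 0 0

Lights still on: 0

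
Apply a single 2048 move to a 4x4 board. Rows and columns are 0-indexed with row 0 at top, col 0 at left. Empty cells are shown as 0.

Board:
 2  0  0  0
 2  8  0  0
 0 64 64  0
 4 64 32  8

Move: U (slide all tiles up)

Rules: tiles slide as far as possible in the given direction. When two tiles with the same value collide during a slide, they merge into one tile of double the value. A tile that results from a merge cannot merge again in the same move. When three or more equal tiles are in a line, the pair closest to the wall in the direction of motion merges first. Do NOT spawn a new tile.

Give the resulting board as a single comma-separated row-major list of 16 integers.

Slide up:
col 0: [2, 2, 0, 4] -> [4, 4, 0, 0]
col 1: [0, 8, 64, 64] -> [8, 128, 0, 0]
col 2: [0, 0, 64, 32] -> [64, 32, 0, 0]
col 3: [0, 0, 0, 8] -> [8, 0, 0, 0]

Answer: 4, 8, 64, 8, 4, 128, 32, 0, 0, 0, 0, 0, 0, 0, 0, 0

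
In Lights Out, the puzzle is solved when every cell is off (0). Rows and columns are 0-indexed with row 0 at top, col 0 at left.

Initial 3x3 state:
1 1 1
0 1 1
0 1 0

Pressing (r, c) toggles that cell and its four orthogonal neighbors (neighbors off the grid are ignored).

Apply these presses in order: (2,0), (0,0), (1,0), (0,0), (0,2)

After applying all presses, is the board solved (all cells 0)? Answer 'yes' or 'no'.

After press 1 at (2,0):
1 1 1
1 1 1
1 0 0

After press 2 at (0,0):
0 0 1
0 1 1
1 0 0

After press 3 at (1,0):
1 0 1
1 0 1
0 0 0

After press 4 at (0,0):
0 1 1
0 0 1
0 0 0

After press 5 at (0,2):
0 0 0
0 0 0
0 0 0

Lights still on: 0

Answer: yes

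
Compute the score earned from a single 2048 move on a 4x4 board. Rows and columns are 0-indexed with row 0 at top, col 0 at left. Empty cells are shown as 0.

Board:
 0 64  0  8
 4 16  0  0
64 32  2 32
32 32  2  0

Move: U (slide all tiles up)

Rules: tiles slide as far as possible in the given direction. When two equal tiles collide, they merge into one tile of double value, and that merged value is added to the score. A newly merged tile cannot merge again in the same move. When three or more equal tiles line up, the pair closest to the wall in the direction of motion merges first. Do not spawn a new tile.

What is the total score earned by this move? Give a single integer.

Answer: 68

Derivation:
Slide up:
col 0: [0, 4, 64, 32] -> [4, 64, 32, 0]  score +0 (running 0)
col 1: [64, 16, 32, 32] -> [64, 16, 64, 0]  score +64 (running 64)
col 2: [0, 0, 2, 2] -> [4, 0, 0, 0]  score +4 (running 68)
col 3: [8, 0, 32, 0] -> [8, 32, 0, 0]  score +0 (running 68)
Board after move:
 4 64  4  8
64 16  0 32
32 64  0  0
 0  0  0  0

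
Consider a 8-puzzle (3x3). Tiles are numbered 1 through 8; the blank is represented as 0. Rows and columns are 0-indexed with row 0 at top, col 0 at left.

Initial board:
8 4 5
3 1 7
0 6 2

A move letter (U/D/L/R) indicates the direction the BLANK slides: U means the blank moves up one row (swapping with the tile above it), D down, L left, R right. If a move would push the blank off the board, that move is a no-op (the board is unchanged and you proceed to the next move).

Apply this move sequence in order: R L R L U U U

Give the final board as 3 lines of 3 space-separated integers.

After move 1 (R):
8 4 5
3 1 7
6 0 2

After move 2 (L):
8 4 5
3 1 7
0 6 2

After move 3 (R):
8 4 5
3 1 7
6 0 2

After move 4 (L):
8 4 5
3 1 7
0 6 2

After move 5 (U):
8 4 5
0 1 7
3 6 2

After move 6 (U):
0 4 5
8 1 7
3 6 2

After move 7 (U):
0 4 5
8 1 7
3 6 2

Answer: 0 4 5
8 1 7
3 6 2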